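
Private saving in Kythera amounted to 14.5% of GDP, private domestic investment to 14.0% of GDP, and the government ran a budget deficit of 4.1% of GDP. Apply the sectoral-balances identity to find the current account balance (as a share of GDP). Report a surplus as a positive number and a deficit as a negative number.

By the sectoral-balances identity, CA = (S_private - I) + (T - G).
Private balance = 14.5 - 14.0 = 0.5
Government balance (T - G) = -4.1
CA = 0.5 + (-4.1) = -3.6

-3.6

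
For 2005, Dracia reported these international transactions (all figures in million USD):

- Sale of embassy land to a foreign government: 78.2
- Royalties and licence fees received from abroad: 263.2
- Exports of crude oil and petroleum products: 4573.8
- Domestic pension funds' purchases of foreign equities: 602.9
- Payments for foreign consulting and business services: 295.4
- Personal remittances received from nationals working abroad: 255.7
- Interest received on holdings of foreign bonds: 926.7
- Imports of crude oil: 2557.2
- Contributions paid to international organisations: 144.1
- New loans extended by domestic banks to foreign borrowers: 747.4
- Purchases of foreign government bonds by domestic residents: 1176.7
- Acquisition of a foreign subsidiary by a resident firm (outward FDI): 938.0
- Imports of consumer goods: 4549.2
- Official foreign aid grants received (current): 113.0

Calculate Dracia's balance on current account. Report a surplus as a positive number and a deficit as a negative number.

Goods: -2557.2 + 4573.8 - 4549.2 = -2532.6
Services: -295.4 + 263.2 = -32.2
Primary income: 926.7
Secondary income: 255.7 - 144.1 + 113.0 = 224.6
Current account = (-2532.6) + (-32.2) + 926.7 + 224.6 = -1413.5
(Excluded from the current account — capital account: sale of embassy land to a foreign government 78.2; financial account: domestic pension funds' purchases of foreign equities 602.9, new loans extended by domestic banks to foreign borrowers 747.4, purchases of foreign government bonds by domestic residents 1176.7, acquisition of a foreign subsidiary by a resident firm (outward FDI) 938.0.)

-1413.5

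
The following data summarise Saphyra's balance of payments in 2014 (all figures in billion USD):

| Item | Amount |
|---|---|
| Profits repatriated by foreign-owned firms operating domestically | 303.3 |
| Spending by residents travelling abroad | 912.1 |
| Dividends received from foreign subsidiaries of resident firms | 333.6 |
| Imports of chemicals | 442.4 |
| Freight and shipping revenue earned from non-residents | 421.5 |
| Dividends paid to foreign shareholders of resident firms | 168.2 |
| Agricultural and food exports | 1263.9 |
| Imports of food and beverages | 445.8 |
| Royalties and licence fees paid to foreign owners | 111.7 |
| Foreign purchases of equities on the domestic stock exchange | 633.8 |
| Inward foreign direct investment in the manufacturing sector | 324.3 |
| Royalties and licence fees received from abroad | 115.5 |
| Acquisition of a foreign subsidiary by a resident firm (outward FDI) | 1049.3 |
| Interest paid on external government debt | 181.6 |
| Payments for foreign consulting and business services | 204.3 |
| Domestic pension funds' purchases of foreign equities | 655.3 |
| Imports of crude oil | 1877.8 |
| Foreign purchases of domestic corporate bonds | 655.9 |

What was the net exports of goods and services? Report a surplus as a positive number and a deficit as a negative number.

Goods: -1877.8 + 1263.9 - 445.8 - 442.4 = -1502.1
Services: 421.5 + 115.5 - 111.7 - 912.1 - 204.3 = -691.1
Trade balance = -1502.1 + (-691.1) = -2193.2
(Excluded from the trade balance — primary income: profits repatriated by foreign-owned firms operating domestically 303.3, dividends received from foreign subsidiaries of resident firms 333.6, dividends paid to foreign shareholders of resident firms 168.2, interest paid on external government debt 181.6; financial account: foreign purchases of equities on the domestic stock exchange 633.8, inward foreign direct investment in the manufacturing sector 324.3, acquisition of a foreign subsidiary by a resident firm (outward FDI) 1049.3, domestic pension funds' purchases of foreign equities 655.3, foreign purchases of domestic corporate bonds 655.9.)

-2193.2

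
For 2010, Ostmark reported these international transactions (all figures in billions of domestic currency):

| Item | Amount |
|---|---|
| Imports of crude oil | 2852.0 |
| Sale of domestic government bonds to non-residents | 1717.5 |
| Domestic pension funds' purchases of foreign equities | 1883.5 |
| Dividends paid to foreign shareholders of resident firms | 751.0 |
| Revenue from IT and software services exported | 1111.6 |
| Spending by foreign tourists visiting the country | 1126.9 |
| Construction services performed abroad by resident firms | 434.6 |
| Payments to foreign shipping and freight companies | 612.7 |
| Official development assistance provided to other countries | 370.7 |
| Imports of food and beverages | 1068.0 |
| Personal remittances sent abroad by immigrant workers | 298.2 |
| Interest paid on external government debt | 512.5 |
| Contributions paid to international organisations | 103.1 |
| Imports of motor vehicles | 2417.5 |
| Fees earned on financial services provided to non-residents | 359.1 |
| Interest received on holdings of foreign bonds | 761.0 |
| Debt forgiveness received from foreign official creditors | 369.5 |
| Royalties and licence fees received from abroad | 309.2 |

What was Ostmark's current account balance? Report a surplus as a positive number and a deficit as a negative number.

Goods: -1068.0 - 2852.0 - 2417.5 = -6337.5
Services: 434.6 + 1111.6 + 309.2 + 359.1 - 612.7 + 1126.9 = 2728.7
Primary income: -751.0 - 512.5 + 761.0 = -502.5
Secondary income: -298.2 - 103.1 - 370.7 = -772.0
Current account = (-6337.5) + 2728.7 + (-502.5) + (-772.0) = -4883.3
(Excluded from the current account — financial account: sale of domestic government bonds to non-residents 1717.5, domestic pension funds' purchases of foreign equities 1883.5; capital account: debt forgiveness received from foreign official creditors 369.5.)

-4883.3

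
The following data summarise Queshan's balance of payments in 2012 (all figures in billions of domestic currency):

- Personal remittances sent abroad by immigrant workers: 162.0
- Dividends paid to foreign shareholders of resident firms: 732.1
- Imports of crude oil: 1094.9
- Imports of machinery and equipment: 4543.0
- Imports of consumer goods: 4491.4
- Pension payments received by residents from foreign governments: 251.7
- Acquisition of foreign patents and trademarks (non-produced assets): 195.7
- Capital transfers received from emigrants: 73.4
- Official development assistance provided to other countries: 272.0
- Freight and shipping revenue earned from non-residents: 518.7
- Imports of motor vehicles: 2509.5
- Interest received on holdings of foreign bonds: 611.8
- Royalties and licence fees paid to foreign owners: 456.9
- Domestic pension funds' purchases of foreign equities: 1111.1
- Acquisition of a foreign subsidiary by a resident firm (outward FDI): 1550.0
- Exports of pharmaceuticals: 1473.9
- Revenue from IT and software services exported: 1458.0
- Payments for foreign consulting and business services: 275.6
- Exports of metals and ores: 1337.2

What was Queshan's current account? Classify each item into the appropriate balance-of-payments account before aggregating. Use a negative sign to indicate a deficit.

-8886.1

Goods: 1337.2 - 4491.4 - 2509.5 - 1094.9 - 4543.0 + 1473.9 = -9827.7
Services: 1458.0 - 456.9 - 275.6 + 518.7 = 1244.2
Primary income: -732.1 + 611.8 = -120.3
Secondary income: 251.7 - 272.0 - 162.0 = -182.3
Current account = (-9827.7) + 1244.2 + (-120.3) + (-182.3) = -8886.1
(Excluded from the current account — capital account: acquisition of foreign patents and trademarks (non-produced assets) 195.7, capital transfers received from emigrants 73.4; financial account: domestic pension funds' purchases of foreign equities 1111.1, acquisition of a foreign subsidiary by a resident firm (outward FDI) 1550.0.)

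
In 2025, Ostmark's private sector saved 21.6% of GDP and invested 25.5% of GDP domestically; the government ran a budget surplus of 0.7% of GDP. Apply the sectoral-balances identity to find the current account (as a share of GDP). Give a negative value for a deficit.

-3.2

By the sectoral-balances identity, CA = (S_private - I) + (T - G).
Private balance = 21.6 - 25.5 = -3.9
Government balance (T - G) = 0.7
CA = -3.9 + 0.7 = -3.2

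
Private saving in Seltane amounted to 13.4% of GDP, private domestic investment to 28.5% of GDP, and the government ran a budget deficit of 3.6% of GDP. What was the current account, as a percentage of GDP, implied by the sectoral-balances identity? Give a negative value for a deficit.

-18.7

By the sectoral-balances identity, CA = (S_private - I) + (T - G).
Private balance = 13.4 - 28.5 = -15.1
Government balance (T - G) = -3.6
CA = -15.1 + (-3.6) = -18.7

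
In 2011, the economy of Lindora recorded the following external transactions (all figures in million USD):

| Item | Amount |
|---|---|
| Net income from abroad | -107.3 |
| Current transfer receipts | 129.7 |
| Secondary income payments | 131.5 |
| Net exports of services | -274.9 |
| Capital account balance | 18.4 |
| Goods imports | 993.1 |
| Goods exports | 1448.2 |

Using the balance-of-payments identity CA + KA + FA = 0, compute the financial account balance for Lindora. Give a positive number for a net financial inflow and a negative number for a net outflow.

Goods balance = 1448.2 - 993.1 = 455.1
Services balance = -274.9
Trade balance (goods + services) = 455.1 + (-274.9) = 180.2
Net primary income = -107.3
Net secondary income = 129.7 - 131.5 = -1.8
Current account = 180.2 + (-107.3) + (-1.8) = 71.1
Financial account = -(71.1 + 18.4) = -89.5

-89.5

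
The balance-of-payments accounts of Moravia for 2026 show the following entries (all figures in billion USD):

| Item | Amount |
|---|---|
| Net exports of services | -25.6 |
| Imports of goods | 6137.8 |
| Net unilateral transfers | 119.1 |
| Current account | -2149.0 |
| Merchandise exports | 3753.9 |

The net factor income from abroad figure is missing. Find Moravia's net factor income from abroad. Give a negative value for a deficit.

141.4

Current account = goods balance + services balance + net primary income + net secondary income
Sum of the known components = -2290.4
Net factor income from abroad = CA - (known components) = -2149.0 - (-2290.4) = 141.4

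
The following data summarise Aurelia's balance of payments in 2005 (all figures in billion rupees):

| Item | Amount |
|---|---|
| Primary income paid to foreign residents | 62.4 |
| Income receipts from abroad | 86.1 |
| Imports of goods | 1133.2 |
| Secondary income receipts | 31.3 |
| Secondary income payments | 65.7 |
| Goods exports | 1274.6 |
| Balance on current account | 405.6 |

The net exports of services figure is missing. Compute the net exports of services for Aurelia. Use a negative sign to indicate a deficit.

274.9

Current account = goods balance + services balance + net primary income + net secondary income
Sum of the known components = 130.7
Net exports of services = CA - (known components) = 405.6 - 130.7 = 274.9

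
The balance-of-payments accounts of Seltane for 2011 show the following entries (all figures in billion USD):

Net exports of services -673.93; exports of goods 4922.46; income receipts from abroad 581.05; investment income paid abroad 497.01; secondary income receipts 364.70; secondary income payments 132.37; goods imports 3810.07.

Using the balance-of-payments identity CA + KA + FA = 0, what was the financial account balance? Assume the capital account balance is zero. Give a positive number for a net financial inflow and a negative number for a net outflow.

Goods balance = 4922.46 - 3810.07 = 1112.39
Services balance = -673.93
Trade balance (goods + services) = 1112.39 + (-673.93) = 438.46
Net primary income = 581.05 - 497.01 = 84.04
Net secondary income = 364.70 - 132.37 = 232.33
Current account = 438.46 + 84.04 + 232.33 = 754.83
Financial account = -(754.83) = -754.83

-754.83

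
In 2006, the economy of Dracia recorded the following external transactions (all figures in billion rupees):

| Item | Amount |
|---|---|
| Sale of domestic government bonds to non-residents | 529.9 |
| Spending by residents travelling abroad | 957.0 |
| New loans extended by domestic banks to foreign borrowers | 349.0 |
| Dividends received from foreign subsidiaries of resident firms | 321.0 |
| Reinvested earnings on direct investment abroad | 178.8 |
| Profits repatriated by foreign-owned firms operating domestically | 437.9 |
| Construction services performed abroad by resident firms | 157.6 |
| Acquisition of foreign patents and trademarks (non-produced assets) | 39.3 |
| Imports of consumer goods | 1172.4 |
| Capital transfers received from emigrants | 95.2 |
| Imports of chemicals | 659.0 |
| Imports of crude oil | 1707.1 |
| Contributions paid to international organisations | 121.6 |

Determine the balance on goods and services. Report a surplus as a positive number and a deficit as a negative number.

-4337.9

Goods: -1172.4 - 1707.1 - 659.0 = -3538.5
Services: 157.6 - 957.0 = -799.4
Trade balance = -3538.5 + (-799.4) = -4337.9
(Excluded from the trade balance — financial account: sale of domestic government bonds to non-residents 529.9, new loans extended by domestic banks to foreign borrowers 349.0; primary income: dividends received from foreign subsidiaries of resident firms 321.0, reinvested earnings on direct investment abroad 178.8, profits repatriated by foreign-owned firms operating domestically 437.9; capital account: acquisition of foreign patents and trademarks (non-produced assets) 39.3, capital transfers received from emigrants 95.2; secondary income: contributions paid to international organisations 121.6.)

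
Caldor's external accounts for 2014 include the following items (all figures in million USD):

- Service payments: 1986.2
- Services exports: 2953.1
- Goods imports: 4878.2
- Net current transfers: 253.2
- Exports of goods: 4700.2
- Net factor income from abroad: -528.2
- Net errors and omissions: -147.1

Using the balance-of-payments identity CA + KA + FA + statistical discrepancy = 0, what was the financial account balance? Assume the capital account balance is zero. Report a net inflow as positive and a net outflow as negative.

-366.8

Goods balance = 4700.2 - 4878.2 = -178.0
Services balance = 2953.1 - 1986.2 = 966.9
Trade balance (goods + services) = -178.0 + 966.9 = 788.9
Net primary income = -528.2
Net secondary income = 253.2
Current account = 788.9 + (-528.2) + 253.2 = 513.9
Financial account = -(513.9 + (-147.1)) = -366.8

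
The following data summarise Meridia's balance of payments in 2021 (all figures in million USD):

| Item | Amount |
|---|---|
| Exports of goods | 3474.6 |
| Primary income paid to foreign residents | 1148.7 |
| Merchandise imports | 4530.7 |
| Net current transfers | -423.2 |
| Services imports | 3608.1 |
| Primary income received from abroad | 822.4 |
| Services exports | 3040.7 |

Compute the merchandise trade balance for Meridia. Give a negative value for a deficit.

-1056.1

Goods balance = 3474.6 - 4530.7 = -1056.1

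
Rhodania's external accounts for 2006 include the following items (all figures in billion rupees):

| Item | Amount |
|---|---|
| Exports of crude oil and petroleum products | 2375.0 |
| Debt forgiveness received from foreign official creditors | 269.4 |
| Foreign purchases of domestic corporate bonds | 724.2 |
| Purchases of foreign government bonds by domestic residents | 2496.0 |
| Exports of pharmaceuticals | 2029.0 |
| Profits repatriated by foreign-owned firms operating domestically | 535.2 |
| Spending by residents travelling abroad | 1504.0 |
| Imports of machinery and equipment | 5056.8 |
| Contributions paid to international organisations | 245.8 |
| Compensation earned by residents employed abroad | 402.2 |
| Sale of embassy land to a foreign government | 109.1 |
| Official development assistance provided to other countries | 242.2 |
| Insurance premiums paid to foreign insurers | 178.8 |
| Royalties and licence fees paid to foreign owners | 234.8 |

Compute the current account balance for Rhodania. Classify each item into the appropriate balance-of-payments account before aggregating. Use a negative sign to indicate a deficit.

Goods: 2375.0 - 5056.8 + 2029.0 = -652.8
Services: -1504.0 - 178.8 - 234.8 = -1917.6
Primary income: -535.2 + 402.2 = -133.0
Secondary income: -245.8 - 242.2 = -488.0
Current account = (-652.8) + (-1917.6) + (-133.0) + (-488.0) = -3191.4
(Excluded from the current account — capital account: debt forgiveness received from foreign official creditors 269.4, sale of embassy land to a foreign government 109.1; financial account: foreign purchases of domestic corporate bonds 724.2, purchases of foreign government bonds by domestic residents 2496.0.)

-3191.4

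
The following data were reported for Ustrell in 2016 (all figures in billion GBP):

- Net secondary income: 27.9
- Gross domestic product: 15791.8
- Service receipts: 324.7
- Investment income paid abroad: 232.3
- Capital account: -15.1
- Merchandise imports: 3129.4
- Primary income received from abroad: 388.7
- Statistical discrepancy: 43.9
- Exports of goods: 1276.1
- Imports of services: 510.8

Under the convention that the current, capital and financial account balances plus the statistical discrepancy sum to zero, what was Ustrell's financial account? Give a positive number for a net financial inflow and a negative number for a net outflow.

Goods balance = 1276.1 - 3129.4 = -1853.3
Services balance = 324.7 - 510.8 = -186.1
Trade balance (goods + services) = -1853.3 + (-186.1) = -2039.4
Net primary income = 388.7 - 232.3 = 156.4
Net secondary income = 27.9
Current account = -2039.4 + 156.4 + 27.9 = -1855.1
Financial account = -(-1855.1 + (-15.1) + 43.9) = 1826.3

1826.3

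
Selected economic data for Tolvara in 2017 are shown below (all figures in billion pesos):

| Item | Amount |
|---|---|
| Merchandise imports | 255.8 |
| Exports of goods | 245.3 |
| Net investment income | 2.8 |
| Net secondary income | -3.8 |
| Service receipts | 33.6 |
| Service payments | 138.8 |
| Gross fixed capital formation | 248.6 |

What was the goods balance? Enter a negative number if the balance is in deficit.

-10.5

Goods balance = 245.3 - 255.8 = -10.5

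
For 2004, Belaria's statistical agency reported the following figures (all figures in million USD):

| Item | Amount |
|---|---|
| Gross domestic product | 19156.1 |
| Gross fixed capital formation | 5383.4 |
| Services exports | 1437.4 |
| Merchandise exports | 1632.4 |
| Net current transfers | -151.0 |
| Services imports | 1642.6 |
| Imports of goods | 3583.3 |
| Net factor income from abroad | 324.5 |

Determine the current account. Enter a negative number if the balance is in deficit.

-1982.6

Goods balance = 1632.4 - 3583.3 = -1950.9
Services balance = 1437.4 - 1642.6 = -205.2
Trade balance (goods + services) = -1950.9 + (-205.2) = -2156.1
Net primary income = 324.5
Net secondary income = -151.0
Current account = -2156.1 + 324.5 + (-151.0) = -1982.6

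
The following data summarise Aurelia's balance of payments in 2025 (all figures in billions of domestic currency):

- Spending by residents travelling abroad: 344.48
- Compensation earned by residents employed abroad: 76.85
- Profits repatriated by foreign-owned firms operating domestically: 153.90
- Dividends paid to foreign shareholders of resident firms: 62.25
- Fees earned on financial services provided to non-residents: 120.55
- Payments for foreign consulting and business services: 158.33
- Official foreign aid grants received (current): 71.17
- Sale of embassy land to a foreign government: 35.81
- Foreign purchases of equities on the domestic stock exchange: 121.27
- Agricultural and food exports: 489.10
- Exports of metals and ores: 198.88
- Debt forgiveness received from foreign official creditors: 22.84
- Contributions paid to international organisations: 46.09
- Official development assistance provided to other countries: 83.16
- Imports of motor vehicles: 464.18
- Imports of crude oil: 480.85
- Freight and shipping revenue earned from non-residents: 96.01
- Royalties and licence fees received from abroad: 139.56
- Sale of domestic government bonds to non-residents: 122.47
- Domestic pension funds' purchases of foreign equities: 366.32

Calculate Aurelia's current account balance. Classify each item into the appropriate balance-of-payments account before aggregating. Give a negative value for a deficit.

Goods: 489.10 + 198.88 - 480.85 - 464.18 = -257.05
Services: 96.01 + 120.55 + 139.56 - 344.48 - 158.33 = -146.69
Primary income: -153.90 + 76.85 - 62.25 = -139.30
Secondary income: 71.17 - 83.16 - 46.09 = -58.08
Current account = (-257.05) + (-146.69) + (-139.30) + (-58.08) = -601.12
(Excluded from the current account — capital account: sale of embassy land to a foreign government 35.81, debt forgiveness received from foreign official creditors 22.84; financial account: foreign purchases of equities on the domestic stock exchange 121.27, sale of domestic government bonds to non-residents 122.47, domestic pension funds' purchases of foreign equities 366.32.)

-601.12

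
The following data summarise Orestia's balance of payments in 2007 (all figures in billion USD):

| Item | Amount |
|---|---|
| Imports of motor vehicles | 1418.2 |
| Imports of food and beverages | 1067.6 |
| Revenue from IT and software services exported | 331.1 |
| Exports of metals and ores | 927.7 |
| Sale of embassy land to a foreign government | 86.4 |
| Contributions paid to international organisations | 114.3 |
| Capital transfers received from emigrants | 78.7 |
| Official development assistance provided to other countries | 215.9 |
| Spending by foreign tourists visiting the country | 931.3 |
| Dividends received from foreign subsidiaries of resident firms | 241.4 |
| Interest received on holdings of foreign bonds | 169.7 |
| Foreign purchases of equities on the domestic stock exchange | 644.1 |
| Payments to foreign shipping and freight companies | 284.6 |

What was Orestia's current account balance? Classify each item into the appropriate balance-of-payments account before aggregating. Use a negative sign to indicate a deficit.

-499.4

Goods: 927.7 - 1418.2 - 1067.6 = -1558.1
Services: 931.3 + 331.1 - 284.6 = 977.8
Primary income: 241.4 + 169.7 = 411.1
Secondary income: -114.3 - 215.9 = -330.2
Current account = (-1558.1) + 977.8 + 411.1 + (-330.2) = -499.4
(Excluded from the current account — capital account: sale of embassy land to a foreign government 86.4, capital transfers received from emigrants 78.7; financial account: foreign purchases of equities on the domestic stock exchange 644.1.)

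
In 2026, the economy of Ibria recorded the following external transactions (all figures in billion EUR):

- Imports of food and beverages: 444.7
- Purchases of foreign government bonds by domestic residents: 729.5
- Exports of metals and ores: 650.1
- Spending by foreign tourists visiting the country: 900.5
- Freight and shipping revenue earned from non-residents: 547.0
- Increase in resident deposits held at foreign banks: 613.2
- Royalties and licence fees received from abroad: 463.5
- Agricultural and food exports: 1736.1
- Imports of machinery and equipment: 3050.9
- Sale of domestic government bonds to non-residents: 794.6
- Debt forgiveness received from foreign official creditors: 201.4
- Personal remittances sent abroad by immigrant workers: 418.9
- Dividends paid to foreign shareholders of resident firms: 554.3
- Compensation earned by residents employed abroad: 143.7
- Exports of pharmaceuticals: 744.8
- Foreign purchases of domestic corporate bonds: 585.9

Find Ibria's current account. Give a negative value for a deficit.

Goods: 744.8 + 650.1 - 3050.9 + 1736.1 - 444.7 = -364.6
Services: 900.5 + 547.0 + 463.5 = 1911.0
Primary income: -554.3 + 143.7 = -410.6
Secondary income: -418.9
Current account = (-364.6) + 1911.0 + (-410.6) + (-418.9) = 716.9
(Excluded from the current account — financial account: purchases of foreign government bonds by domestic residents 729.5, increase in resident deposits held at foreign banks 613.2, sale of domestic government bonds to non-residents 794.6, foreign purchases of domestic corporate bonds 585.9; capital account: debt forgiveness received from foreign official creditors 201.4.)

716.9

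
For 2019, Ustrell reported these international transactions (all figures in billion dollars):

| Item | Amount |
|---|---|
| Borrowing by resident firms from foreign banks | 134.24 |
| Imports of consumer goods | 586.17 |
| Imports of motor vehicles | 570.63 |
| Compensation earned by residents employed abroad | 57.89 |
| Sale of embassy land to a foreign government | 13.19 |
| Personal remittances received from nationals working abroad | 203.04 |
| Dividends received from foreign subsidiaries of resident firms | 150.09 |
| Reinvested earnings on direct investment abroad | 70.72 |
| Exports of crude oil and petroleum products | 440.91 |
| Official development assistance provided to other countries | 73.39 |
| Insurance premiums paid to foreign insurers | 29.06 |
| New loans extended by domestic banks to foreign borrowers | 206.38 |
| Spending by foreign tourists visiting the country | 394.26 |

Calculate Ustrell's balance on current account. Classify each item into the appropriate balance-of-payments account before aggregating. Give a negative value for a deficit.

Goods: -586.17 - 570.63 + 440.91 = -715.89
Services: 394.26 - 29.06 = 365.20
Primary income: 57.89 + 70.72 + 150.09 = 278.70
Secondary income: -73.39 + 203.04 = 129.65
Current account = (-715.89) + 365.20 + 278.70 + 129.65 = 57.66
(Excluded from the current account — financial account: borrowing by resident firms from foreign banks 134.24, new loans extended by domestic banks to foreign borrowers 206.38; capital account: sale of embassy land to a foreign government 13.19.)

57.66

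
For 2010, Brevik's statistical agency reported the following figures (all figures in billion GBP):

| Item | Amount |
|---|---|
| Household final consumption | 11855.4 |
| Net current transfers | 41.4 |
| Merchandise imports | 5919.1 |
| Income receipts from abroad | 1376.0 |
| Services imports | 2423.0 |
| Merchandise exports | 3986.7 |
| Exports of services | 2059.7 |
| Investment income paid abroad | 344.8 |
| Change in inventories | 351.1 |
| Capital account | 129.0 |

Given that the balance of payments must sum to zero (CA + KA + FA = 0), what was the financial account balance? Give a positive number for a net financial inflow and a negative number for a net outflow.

Goods balance = 3986.7 - 5919.1 = -1932.4
Services balance = 2059.7 - 2423.0 = -363.3
Trade balance (goods + services) = -1932.4 + (-363.3) = -2295.7
Net primary income = 1376.0 - 344.8 = 1031.2
Net secondary income = 41.4
Current account = -2295.7 + 1031.2 + 41.4 = -1223.1
Financial account = -(-1223.1 + 129.0) = 1094.1

1094.1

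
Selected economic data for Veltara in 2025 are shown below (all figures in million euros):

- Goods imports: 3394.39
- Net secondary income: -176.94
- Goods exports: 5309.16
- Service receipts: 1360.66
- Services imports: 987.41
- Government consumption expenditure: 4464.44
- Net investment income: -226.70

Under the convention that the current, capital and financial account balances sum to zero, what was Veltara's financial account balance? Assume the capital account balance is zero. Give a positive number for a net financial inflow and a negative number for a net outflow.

-1884.38

Goods balance = 5309.16 - 3394.39 = 1914.77
Services balance = 1360.66 - 987.41 = 373.25
Trade balance (goods + services) = 1914.77 + 373.25 = 2288.02
Net primary income = -226.70
Net secondary income = -176.94
Current account = 2288.02 + (-226.70) + (-176.94) = 1884.38
Financial account = -(1884.38) = -1884.38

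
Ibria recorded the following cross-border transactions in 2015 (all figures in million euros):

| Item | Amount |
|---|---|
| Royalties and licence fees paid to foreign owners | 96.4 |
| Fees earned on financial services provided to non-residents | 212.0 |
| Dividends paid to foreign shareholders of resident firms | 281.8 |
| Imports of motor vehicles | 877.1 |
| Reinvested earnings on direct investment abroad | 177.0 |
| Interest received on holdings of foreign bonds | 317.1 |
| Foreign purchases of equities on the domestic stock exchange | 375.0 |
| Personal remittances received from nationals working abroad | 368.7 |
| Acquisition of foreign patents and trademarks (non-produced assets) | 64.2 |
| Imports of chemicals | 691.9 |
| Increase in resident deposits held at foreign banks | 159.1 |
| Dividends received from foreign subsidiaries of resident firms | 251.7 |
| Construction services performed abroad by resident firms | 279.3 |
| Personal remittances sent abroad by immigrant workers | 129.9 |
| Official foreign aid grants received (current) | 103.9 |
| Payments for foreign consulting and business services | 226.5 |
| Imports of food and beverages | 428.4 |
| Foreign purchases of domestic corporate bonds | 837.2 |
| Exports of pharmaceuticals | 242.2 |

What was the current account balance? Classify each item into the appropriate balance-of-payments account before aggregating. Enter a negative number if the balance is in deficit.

Goods: -691.9 - 428.4 + 242.2 - 877.1 = -1755.2
Services: 212.0 - 226.5 - 96.4 + 279.3 = 168.4
Primary income: 251.7 - 281.8 + 317.1 + 177.0 = 464.0
Secondary income: 103.9 - 129.9 + 368.7 = 342.7
Current account = (-1755.2) + 168.4 + 464.0 + 342.7 = -780.1
(Excluded from the current account — financial account: foreign purchases of equities on the domestic stock exchange 375.0, increase in resident deposits held at foreign banks 159.1, foreign purchases of domestic corporate bonds 837.2; capital account: acquisition of foreign patents and trademarks (non-produced assets) 64.2.)

-780.1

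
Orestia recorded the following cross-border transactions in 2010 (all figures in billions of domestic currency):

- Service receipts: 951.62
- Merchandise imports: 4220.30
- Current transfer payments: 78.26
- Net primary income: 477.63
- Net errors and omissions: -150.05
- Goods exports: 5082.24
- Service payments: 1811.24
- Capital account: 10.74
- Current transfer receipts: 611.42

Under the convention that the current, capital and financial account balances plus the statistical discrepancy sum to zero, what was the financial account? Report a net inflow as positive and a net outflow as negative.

Goods balance = 5082.24 - 4220.30 = 861.94
Services balance = 951.62 - 1811.24 = -859.62
Trade balance (goods + services) = 861.94 + (-859.62) = 2.32
Net primary income = 477.63
Net secondary income = 611.42 - 78.26 = 533.16
Current account = 2.32 + 477.63 + 533.16 = 1013.11
Financial account = -(1013.11 + 10.74 + (-150.05)) = -873.80

-873.80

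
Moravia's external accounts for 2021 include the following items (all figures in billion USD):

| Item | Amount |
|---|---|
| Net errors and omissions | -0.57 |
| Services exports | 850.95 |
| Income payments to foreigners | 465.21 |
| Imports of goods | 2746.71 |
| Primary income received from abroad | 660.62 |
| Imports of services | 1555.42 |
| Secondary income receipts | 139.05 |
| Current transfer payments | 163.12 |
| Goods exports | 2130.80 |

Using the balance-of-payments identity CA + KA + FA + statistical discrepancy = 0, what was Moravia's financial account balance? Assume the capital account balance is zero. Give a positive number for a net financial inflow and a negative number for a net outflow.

1149.61

Goods balance = 2130.80 - 2746.71 = -615.91
Services balance = 850.95 - 1555.42 = -704.47
Trade balance (goods + services) = -615.91 + (-704.47) = -1320.38
Net primary income = 660.62 - 465.21 = 195.41
Net secondary income = 139.05 - 163.12 = -24.07
Current account = -1320.38 + 195.41 + (-24.07) = -1149.04
Financial account = -(-1149.04 + (-0.57)) = 1149.61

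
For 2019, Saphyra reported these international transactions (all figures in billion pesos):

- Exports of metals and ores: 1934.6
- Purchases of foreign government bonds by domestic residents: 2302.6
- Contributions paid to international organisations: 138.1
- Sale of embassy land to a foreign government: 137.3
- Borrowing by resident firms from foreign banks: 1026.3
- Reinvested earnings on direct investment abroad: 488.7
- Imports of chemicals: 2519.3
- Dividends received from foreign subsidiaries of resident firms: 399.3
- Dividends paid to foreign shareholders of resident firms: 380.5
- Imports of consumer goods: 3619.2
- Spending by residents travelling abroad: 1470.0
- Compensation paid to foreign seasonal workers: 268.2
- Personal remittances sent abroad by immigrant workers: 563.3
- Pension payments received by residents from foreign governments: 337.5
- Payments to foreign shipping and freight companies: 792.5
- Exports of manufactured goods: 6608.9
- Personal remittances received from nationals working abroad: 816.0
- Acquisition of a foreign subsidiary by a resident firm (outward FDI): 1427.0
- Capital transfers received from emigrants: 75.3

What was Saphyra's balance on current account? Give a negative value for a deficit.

Goods: -2519.3 - 3619.2 + 1934.6 + 6608.9 = 2405.0
Services: -792.5 - 1470.0 = -2262.5
Primary income: 488.7 - 380.5 + 399.3 - 268.2 = 239.3
Secondary income: -563.3 + 337.5 - 138.1 + 816.0 = 452.1
Current account = 2405.0 + (-2262.5) + 239.3 + 452.1 = 833.9
(Excluded from the current account — financial account: purchases of foreign government bonds by domestic residents 2302.6, borrowing by resident firms from foreign banks 1026.3, acquisition of a foreign subsidiary by a resident firm (outward FDI) 1427.0; capital account: sale of embassy land to a foreign government 137.3, capital transfers received from emigrants 75.3.)

833.9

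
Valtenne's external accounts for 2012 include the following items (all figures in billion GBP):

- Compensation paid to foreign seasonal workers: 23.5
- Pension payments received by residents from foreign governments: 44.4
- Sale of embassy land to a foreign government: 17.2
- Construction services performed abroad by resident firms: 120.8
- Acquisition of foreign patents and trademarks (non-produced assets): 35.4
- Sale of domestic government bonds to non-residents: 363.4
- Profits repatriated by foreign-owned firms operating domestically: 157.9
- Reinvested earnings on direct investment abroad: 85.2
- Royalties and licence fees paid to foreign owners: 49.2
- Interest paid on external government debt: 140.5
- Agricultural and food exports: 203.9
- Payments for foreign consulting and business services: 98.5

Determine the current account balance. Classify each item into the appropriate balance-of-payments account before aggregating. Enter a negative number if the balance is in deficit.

Goods: 203.9
Services: -49.2 - 98.5 + 120.8 = -26.9
Primary income: -140.5 - 23.5 + 85.2 - 157.9 = -236.7
Secondary income: 44.4
Current account = 203.9 + (-26.9) + (-236.7) + 44.4 = -15.3
(Excluded from the current account — capital account: sale of embassy land to a foreign government 17.2, acquisition of foreign patents and trademarks (non-produced assets) 35.4; financial account: sale of domestic government bonds to non-residents 363.4.)

-15.3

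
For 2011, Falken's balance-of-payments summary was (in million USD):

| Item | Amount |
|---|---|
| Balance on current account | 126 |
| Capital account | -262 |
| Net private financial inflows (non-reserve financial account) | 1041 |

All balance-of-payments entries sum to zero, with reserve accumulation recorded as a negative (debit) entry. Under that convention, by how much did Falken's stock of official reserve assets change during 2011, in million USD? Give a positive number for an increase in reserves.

Official reserve transactions balance = -(126 + (-262) + 1041) = -905
An accumulation of reserves is recorded as a debit (negative entry), so the change in the stock of reserves is the negative of that balance.
Change in official reserves = -(-905) = 905

905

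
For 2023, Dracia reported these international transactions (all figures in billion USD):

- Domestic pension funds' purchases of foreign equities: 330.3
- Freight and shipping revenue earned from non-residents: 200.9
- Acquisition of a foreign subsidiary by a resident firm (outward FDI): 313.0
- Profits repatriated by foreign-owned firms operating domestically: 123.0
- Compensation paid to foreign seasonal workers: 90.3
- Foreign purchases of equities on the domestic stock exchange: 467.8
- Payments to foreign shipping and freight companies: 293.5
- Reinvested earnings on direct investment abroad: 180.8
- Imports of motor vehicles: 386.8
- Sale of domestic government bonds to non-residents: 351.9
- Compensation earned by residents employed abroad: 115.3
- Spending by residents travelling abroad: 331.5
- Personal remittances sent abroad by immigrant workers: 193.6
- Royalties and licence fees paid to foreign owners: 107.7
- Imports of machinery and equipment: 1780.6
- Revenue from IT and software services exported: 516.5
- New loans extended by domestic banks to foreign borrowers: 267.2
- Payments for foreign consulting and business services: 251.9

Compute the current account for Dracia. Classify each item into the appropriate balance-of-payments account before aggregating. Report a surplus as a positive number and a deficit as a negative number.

Goods: -1780.6 - 386.8 = -2167.4
Services: -293.5 - 107.7 - 331.5 - 251.9 + 516.5 + 200.9 = -267.2
Primary income: 180.8 + 115.3 - 123.0 - 90.3 = 82.8
Secondary income: -193.6
Current account = (-2167.4) + (-267.2) + 82.8 + (-193.6) = -2545.4
(Excluded from the current account — financial account: domestic pension funds' purchases of foreign equities 330.3, acquisition of a foreign subsidiary by a resident firm (outward FDI) 313.0, foreign purchases of equities on the domestic stock exchange 467.8, sale of domestic government bonds to non-residents 351.9, new loans extended by domestic banks to foreign borrowers 267.2.)

-2545.4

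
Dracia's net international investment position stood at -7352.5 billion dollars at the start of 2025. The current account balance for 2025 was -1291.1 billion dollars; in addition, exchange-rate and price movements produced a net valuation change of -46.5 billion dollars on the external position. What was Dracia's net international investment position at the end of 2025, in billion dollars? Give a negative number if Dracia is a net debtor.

-8690.1

Change in NIIP = current account + net valuation change = -1291.1 + (-46.5) = -1337.6
End-of-year NIIP = -7352.5 + (-1337.6) = -8690.1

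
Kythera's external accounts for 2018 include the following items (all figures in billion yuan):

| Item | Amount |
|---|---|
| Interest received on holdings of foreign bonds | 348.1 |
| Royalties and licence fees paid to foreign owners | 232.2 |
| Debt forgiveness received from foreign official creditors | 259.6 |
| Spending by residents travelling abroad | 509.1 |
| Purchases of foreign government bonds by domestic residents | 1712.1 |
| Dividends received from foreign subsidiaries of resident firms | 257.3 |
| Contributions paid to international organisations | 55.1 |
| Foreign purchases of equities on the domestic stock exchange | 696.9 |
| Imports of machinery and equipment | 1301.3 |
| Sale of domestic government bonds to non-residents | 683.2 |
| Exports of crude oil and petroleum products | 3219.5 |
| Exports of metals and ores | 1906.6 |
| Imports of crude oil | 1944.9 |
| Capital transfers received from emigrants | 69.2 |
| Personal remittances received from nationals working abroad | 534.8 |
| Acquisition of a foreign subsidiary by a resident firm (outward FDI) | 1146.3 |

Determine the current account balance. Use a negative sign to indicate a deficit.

Goods: 1906.6 + 3219.5 - 1301.3 - 1944.9 = 1879.9
Services: -509.1 - 232.2 = -741.3
Primary income: 257.3 + 348.1 = 605.4
Secondary income: 534.8 - 55.1 = 479.7
Current account = 1879.9 + (-741.3) + 605.4 + 479.7 = 2223.7
(Excluded from the current account — capital account: debt forgiveness received from foreign official creditors 259.6, capital transfers received from emigrants 69.2; financial account: purchases of foreign government bonds by domestic residents 1712.1, foreign purchases of equities on the domestic stock exchange 696.9, sale of domestic government bonds to non-residents 683.2, acquisition of a foreign subsidiary by a resident firm (outward FDI) 1146.3.)

2223.7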